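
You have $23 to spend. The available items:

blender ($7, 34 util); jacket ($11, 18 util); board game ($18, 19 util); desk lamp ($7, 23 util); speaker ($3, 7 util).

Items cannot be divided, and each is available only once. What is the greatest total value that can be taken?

64 util

Check high-value combinations within $23:
- blender+desk lamp+speaker: cost 7+7+3=17, value 34+23+7=64
- blender+jacket+speaker: cost 7+11+3=21, value 34+18+7=59
- blender+desk lamp: cost 7+7=14, value 34+23=57
- blender+jacket: cost 7+11=18, value 34+18=52
- jacket+desk lamp+speaker: cost 11+7+3=21, value 18+23+7=48
Best: 64 util.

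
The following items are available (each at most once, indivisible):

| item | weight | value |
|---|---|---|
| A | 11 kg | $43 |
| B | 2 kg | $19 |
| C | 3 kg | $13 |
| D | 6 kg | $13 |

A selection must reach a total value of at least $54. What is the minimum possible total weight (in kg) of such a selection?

Subsets with value ≥ 54, sorted by total weight:
- A+B: weight 13, value 62
- A+C: weight 14, value 56
Minimum weight: 13 kg.

13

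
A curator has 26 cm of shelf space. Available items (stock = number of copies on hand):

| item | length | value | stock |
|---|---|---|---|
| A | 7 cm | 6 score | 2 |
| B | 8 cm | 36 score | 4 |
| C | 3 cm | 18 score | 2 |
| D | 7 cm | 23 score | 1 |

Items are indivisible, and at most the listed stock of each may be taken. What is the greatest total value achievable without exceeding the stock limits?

113 score

Top feasible selections:
- 2×B + 1×C + 1×D: length 26, value 113
- 2×B + 2×C: length 22, value 108
- 3×B: length 24, value 108
- 1×A + 2×B + 1×C: length 26, value 96
Best: 113 score.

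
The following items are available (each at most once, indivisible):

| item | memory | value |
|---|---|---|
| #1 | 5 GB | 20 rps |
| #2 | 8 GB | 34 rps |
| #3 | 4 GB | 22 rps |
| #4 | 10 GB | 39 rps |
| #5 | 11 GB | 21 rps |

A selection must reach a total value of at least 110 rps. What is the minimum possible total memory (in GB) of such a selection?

Subsets with value ≥ 110, sorted by total memory:
- #1+#2+#3+#4: memory 27, value 115
- #2+#3+#4+#5: memory 33, value 116
- #1+#2+#4+#5: memory 34, value 114
Minimum memory: 27 GB.

27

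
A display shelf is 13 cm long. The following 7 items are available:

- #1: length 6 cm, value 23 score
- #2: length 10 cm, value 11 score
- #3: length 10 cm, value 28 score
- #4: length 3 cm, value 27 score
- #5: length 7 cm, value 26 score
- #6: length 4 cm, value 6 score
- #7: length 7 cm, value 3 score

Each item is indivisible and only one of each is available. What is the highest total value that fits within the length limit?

56 score

This is a 0/1 knapsack; check combinations near the capacity.
- #1+#4+#6: length 6+3+4=13, value 23+27+6=56
- #3+#4: length 10+3=13, value 28+27=55
- #4+#5: length 3+7=10, value 27+26=53
- #1+#4: length 6+3=9, value 23+27=50
- #1+#5: length 6+7=13, value 23+26=49
Best: 56 score.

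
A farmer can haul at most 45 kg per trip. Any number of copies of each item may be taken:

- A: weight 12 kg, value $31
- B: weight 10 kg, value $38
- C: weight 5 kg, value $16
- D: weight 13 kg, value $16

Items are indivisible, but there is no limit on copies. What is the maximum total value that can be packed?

Best value-per-unit is B at 38/10; filling with it alone gives 4×38 = 152.
Optimal mix: 4×B + 1×C → weight 45, value 168.

$168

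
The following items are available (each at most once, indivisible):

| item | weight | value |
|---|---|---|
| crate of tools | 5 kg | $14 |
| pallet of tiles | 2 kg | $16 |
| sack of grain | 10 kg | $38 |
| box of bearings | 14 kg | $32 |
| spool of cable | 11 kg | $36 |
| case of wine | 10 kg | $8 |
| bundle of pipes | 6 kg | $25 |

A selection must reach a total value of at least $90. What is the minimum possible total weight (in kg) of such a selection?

Subsets with value ≥ 90, sorted by total weight:
- crate of tools+pallet of tiles+sack of grain+bundle of pipes: weight 23, value 93
- pallet of tiles+sack of grain+spool of cable: weight 23, value 90
- crate of tools+pallet of tiles+spool of cable+bundle of pipes: weight 24, value 91
Minimum weight: 23 kg.

23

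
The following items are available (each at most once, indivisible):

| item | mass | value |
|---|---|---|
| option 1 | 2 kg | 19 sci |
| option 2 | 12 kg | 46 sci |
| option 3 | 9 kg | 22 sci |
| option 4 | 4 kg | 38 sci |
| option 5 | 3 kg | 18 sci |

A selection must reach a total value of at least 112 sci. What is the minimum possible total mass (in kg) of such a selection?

21

Subsets with value ≥ 112, sorted by total mass:
- option 1+option 2+option 4+option 5: mass 21, value 121
- option 1+option 2+option 3+option 4: mass 27, value 125
Minimum mass: 21 kg.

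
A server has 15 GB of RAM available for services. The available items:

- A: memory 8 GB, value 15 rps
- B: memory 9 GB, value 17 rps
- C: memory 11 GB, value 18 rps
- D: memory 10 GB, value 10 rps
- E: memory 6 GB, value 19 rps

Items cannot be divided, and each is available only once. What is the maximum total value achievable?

This is a 0/1 knapsack; check combinations near the capacity.
- B+E: memory 9+6=15, value 17+19=36
- A+E: memory 8+6=14, value 15+19=34
- E: memory 6, value 19
Best: 36 rps.

36 rps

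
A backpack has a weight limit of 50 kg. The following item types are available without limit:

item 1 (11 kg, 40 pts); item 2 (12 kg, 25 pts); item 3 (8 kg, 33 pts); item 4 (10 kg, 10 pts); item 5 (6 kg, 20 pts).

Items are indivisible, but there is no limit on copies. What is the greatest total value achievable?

Best value-per-unit is item 3 at 33/8, and filling with it alone uses weight 6×8=48. No mix of the others beats 6×33 = 198.

198 pts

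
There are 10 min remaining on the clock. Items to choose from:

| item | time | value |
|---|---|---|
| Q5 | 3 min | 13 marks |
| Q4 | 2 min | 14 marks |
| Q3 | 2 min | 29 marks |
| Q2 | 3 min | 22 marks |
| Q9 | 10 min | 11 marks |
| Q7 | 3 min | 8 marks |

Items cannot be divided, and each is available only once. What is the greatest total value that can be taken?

78 marks

Check high-value combinations within 10 min:
- Q5+Q4+Q3+Q2: time 3+2+2+3=10, value 13+14+29+22=78
- Q4+Q3+Q2+Q7: time 2+2+3+3=10, value 14+29+22+8=73
- Q4+Q3+Q2: time 2+2+3=7, value 14+29+22=65
- Q5+Q3+Q2: time 3+2+3=8, value 13+29+22=64
- Q5+Q4+Q3+Q7: time 3+2+2+3=10, value 13+14+29+8=64
Best: 78 marks.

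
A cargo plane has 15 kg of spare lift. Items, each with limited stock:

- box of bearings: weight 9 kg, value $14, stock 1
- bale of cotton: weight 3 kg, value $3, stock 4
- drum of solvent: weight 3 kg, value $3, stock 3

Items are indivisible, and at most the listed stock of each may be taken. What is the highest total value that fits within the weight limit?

$20

Top feasible selections:
- 1×box of bearings + 2×drum of solvent: weight 15, value 20
- 1×box of bearings + 1×bale of cotton + 1×drum of solvent: weight 15, value 20
Best: $20.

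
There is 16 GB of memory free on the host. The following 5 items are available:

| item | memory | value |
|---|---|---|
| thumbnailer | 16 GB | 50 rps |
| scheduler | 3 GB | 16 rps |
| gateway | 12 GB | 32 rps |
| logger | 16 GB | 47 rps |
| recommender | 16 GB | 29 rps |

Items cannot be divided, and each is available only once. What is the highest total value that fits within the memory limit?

50 rps

Check high-value combinations within 16 GB:
- thumbnailer: memory 16, value 50
- scheduler+gateway: memory 3+12=15, value 16+32=48
- logger: memory 16, value 47
- gateway: memory 12, value 32
Best: 50 rps.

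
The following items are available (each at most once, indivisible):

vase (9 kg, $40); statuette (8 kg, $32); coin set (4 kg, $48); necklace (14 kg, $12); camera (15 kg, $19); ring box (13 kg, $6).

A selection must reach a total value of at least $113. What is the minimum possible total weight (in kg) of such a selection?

21

Subsets with value ≥ 113, sorted by total weight:
- vase+statuette+coin set: weight 21, value 120
- vase+statuette+coin set+ring box: weight 34, value 126
- vase+statuette+coin set+necklace: weight 35, value 132
Minimum weight: 21 kg.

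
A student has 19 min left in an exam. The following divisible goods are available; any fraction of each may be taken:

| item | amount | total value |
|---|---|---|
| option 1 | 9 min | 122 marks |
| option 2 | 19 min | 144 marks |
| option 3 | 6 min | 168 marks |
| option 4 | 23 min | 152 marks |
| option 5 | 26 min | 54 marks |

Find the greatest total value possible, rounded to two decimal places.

320.32

Take in order of value per unit:
- option 3 (168/6 per unit): all 6 → value 168, running total 168.00
- option 1 (122/9 per unit): all 9 → value 122, running total 290.00
- option 2 (144/19 per unit): 4 of 19 → value 4×144/19 = 30.3158, running total 320.32
Total 320.32.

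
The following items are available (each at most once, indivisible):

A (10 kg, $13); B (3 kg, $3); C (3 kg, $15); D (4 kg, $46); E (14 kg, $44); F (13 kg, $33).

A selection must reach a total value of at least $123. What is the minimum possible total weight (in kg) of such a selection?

31

Subsets with value ≥ 123, sorted by total weight:
- D+E+F: weight 31, value 123
- C+D+E+F: weight 34, value 138
- B+D+E+F: weight 34, value 126
Minimum weight: 31 kg.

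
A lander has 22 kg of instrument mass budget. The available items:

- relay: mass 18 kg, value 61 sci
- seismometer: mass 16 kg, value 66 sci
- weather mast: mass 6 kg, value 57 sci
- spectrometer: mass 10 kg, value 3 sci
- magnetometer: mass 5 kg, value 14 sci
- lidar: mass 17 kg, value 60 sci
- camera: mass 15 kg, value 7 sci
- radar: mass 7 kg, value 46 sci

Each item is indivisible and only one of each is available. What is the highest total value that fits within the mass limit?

123 sci

This is a 0/1 knapsack; check combinations near the capacity.
- seismometer+weather mast: mass 16+6=22, value 66+57=123
- weather mast+magnetometer+radar: mass 6+5+7=18, value 57+14+46=117
- weather mast+radar: mass 6+7=13, value 57+46=103
- seismometer+magnetometer: mass 16+5=21, value 66+14=80
Best: 123 sci.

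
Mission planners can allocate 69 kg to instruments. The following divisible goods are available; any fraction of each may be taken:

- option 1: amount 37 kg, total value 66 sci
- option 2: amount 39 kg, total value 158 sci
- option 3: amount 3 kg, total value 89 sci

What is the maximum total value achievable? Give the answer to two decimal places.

295.16

Take in order of value per unit:
- option 3 (89/3 per unit): all 3 → value 89, running total 89.00
- option 2 (158/39 per unit): all 39 → value 158, running total 247.00
- option 1 (66/37 per unit): 27 of 37 → value 27×66/37 = 48.1622, running total 295.16
Total 295.16.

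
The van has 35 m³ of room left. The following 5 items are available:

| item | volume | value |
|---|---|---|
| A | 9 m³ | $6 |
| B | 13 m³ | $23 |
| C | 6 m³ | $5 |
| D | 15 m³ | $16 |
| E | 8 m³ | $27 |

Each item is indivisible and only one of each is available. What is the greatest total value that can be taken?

Check high-value combinations within 35 m³:
- A+B+E: volume 9+13+8=30, value 6+23+27=56
- B+C+E: volume 13+6+8=27, value 23+5+27=55
- B+E: volume 13+8=21, value 23+27=50
- A+D+E: volume 9+15+8=32, value 6+16+27=49
- C+D+E: volume 6+15+8=29, value 5+16+27=48
Best: $56.

$56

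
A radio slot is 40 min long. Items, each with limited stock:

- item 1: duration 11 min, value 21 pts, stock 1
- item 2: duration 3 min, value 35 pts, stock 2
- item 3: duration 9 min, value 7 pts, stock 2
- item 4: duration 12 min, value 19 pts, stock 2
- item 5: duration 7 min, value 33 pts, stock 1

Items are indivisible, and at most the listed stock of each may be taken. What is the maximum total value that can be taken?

143 pts

Top feasible selections:
- 1×item 1 + 2×item 2 + 1×item 4 + 1×item 5: duration 36, value 143
- 2×item 2 + 2×item 4 + 1×item 5: duration 37, value 141
- 1×item 1 + 2×item 2 + 1×item 3 + 1×item 5: duration 33, value 131
Best: 143 pts.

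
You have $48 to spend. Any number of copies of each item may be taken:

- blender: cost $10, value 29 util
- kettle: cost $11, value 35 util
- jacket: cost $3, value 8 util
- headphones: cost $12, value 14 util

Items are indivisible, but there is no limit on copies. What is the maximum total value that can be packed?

Best value-per-unit is kettle at 35/11; filling with it alone gives 4×35 = 140.
Optimal mix: 4×kettle + 1×jacket → cost 47, value 148.

148 util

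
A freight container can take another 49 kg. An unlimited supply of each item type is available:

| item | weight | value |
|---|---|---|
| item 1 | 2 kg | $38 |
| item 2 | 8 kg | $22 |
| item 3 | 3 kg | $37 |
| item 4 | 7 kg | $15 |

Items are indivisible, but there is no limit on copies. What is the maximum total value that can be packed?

Best value-per-unit is item 1 at 38/2, and filling with it alone uses weight 24×2=48. No mix of the others beats 24×38 = 912.

$912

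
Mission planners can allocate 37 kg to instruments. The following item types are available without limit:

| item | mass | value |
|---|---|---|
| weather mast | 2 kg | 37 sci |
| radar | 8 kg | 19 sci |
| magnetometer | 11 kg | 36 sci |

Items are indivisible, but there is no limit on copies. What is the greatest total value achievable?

Best value-per-unit is weather mast at 37/2, and filling with it alone uses mass 18×2=36. No mix of the others beats 18×37 = 666.

666 sci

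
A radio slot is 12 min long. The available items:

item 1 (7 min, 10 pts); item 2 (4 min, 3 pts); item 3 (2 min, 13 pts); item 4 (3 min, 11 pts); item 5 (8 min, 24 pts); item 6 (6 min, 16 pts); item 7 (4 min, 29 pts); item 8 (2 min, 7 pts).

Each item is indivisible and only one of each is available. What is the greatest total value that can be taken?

60 pts

Check high-value combinations within 12 min:
- item 3+item 4+item 7+item 8: duration 2+3+4+2=11, value 13+11+29+7=60
- item 3+item 6+item 7: duration 2+6+4=12, value 13+16+29=58
- item 3+item 4+item 7: duration 2+3+4=9, value 13+11+29=53
- item 5+item 7: duration 8+4=12, value 24+29=53
- item 2+item 3+item 7+item 8: duration 4+2+4+2=12, value 3+13+29+7=52
Best: 60 pts.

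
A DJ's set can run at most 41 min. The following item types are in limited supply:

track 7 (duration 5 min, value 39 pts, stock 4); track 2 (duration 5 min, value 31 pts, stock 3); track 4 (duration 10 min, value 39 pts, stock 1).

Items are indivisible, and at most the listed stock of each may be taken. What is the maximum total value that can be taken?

Top feasible selections:
- 4×track 7 + 2×track 2 + 1×track 4: duration 40, value 257
- 4×track 7 + 3×track 2: duration 35, value 249
- 3×track 7 + 3×track 2 + 1×track 4: duration 40, value 249
Best: 257 pts.

257 pts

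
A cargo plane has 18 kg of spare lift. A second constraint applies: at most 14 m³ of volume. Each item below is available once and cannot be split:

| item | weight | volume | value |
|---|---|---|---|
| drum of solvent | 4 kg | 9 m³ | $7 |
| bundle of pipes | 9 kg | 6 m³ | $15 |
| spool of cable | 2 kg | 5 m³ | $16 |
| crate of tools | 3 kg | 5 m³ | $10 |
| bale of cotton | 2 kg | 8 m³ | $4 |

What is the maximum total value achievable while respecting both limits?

Feasible sets respecting both limits:
- bundle of pipes+spool of cable: weight 11, volume 11, value 31
- spool of cable+crate of tools: weight 5, volume 10, value 26
- bundle of pipes+crate of tools: weight 12, volume 11, value 25
- drum of solvent+spool of cable: weight 6, volume 14, value 23
Best: $31.

$31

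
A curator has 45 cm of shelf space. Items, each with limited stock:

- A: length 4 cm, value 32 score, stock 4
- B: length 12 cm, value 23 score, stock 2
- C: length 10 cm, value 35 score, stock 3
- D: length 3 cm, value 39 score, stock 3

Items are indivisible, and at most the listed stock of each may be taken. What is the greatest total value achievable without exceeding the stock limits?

Top feasible selections:
- 4×A + 2×C + 3×D: length 45, value 315
- 3×A + 2×C + 3×D: length 41, value 283
- 4×A + 1×C + 3×D: length 35, value 280
- 4×A + 2×C + 2×D: length 42, value 276
Best: 315 score.

315 score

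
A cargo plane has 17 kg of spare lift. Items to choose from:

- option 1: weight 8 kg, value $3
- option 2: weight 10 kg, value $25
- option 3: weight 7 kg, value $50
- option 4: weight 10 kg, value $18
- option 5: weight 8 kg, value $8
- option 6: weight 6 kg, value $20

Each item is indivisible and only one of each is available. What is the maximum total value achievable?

Check high-value combinations within 17 kg:
- option 2+option 3: weight 10+7=17, value 25+50=75
- option 3+option 6: weight 7+6=13, value 50+20=70
- option 3+option 4: weight 7+10=17, value 50+18=68
- option 3+option 5: weight 7+8=15, value 50+8=58
Best: $75.

$75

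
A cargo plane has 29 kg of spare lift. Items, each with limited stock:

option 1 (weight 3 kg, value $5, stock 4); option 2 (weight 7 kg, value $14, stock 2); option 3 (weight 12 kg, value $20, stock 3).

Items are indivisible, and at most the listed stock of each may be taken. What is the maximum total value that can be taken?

Top feasible selections:
- 1×option 1 + 2×option 2 + 1×option 3: weight 29, value 53
- 3×option 1 + 1×option 2 + 1×option 3: weight 28, value 49
- 2×option 2 + 1×option 3: weight 26, value 48
- 4×option 1 + 2×option 2: weight 26, value 48
Best: $53.

$53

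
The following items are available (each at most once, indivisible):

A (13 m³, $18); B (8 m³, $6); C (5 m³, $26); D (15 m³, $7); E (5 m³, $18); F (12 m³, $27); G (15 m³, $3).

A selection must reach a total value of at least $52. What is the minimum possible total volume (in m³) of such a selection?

17

Subsets with value ≥ 52, sorted by total volume:
- C+F: volume 17, value 53
- C+E+F: volume 22, value 71
Minimum volume: 17 m³.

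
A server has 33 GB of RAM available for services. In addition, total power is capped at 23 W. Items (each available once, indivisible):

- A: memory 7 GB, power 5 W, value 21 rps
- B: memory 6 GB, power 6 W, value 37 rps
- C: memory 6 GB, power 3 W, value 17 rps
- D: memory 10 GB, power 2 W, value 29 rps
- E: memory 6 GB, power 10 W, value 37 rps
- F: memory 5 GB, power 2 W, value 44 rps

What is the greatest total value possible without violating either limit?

164 rps

Feasible sets respecting both limits:
- B+C+D+E+F: memory 33, power 23, value 164
- B+D+E+F: memory 27, power 20, value 147
- A+B+E+F: memory 24, power 23, value 139
- B+C+E+F: memory 23, power 21, value 135
Best: 164 rps.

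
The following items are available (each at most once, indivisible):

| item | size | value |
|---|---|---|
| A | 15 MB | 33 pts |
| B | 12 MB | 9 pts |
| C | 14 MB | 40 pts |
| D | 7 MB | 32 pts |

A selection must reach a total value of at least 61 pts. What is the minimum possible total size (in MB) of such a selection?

21

Subsets with value ≥ 61, sorted by total size:
- C+D: size 21, value 72
- A+D: size 22, value 65
Minimum size: 21 MB.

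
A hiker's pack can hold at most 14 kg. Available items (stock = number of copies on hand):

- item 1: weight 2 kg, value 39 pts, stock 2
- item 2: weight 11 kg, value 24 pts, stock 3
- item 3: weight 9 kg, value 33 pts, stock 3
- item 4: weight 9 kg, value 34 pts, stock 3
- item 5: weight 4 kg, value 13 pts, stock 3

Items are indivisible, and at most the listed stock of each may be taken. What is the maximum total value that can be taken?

112 pts

Best selections within weight 14 and stock limits:
- 2×item 1 + 1×item 4: weight 13, value 112
- 2×item 1 + 1×item 3: weight 13, value 111
Best: 112 pts.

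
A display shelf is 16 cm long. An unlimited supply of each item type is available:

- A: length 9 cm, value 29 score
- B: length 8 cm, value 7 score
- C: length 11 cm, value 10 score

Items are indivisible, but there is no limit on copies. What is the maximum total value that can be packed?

Best value-per-unit is A at 29/9, and filling with it alone uses length 1×9=9. No mix of the others beats 1×29 = 29.

29 score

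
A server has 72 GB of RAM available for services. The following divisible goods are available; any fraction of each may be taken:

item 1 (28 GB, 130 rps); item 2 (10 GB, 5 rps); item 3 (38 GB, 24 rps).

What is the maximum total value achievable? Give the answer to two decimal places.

Take in order of value per unit:
- item 1 (130/28 per unit): all 28 → value 130, running total 130.00
- item 3 (24/38 per unit): all 38 → value 24, running total 154.00
- item 2 (5/10 per unit): 6 of 10 → value 6×5/10 = 3.0000, running total 157.00
Total 157.00.

157.00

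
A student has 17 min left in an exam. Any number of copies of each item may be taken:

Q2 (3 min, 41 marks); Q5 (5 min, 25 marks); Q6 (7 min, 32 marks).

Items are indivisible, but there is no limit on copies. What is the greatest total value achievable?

205 marks

Best value-per-unit is Q2 at 41/3, and filling with it alone uses time 5×3=15. No mix of the others beats 5×41 = 205.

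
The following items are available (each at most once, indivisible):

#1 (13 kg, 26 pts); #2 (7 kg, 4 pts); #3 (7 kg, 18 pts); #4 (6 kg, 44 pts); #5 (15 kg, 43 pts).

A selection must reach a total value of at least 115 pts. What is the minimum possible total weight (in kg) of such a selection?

Subsets with value ≥ 115, sorted by total weight:
- #1+#3+#4+#5: weight 41, value 131
- #1+#2+#4+#5: weight 41, value 117
- #1+#2+#3+#4+#5: weight 48, value 135
Minimum weight: 41 kg.

41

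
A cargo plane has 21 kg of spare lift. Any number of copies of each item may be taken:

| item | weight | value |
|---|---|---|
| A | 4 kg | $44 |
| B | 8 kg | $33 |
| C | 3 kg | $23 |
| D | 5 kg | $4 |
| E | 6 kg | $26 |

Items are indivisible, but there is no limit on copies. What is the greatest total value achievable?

Best value-per-unit is A at 44/4, and filling with it alone uses weight 5×4=20. No mix of the others beats 5×44 = 220.

$220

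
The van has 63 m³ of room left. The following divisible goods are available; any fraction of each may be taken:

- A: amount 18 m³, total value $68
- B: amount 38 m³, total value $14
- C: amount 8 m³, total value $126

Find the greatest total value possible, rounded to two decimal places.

207.63

Take in order of value per unit:
- C (126/8 per unit): all 8 → value 126, running total 126.00
- A (68/18 per unit): all 18 → value 68, running total 194.00
- B (14/38 per unit): 37 of 38 → value 37×14/38 = 13.6316, running total 207.63
Total 207.63.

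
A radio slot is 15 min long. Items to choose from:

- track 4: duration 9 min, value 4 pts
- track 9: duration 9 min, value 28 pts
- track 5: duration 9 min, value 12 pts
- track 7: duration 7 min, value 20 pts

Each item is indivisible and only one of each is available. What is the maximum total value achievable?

Check high-value combinations within 15 min:
- track 9: duration 9, value 28
- track 7: duration 7, value 20
- track 5: duration 9, value 12
- track 4: duration 9, value 4
Best: 28 pts.

28 pts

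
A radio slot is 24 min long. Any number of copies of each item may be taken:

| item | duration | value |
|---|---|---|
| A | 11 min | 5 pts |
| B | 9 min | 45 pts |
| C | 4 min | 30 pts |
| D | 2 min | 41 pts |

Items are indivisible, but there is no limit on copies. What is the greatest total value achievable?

Best value-per-unit is D at 41/2, and filling with it alone uses duration 12×2=24. No mix of the others beats 12×41 = 492.

492 pts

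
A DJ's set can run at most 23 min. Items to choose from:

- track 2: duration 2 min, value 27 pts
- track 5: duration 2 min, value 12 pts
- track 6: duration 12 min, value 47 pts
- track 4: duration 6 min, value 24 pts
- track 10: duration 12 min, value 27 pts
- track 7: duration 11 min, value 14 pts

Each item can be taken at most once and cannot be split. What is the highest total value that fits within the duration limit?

Check high-value combinations within 23 min:
- track 2+track 5+track 6+track 4: duration 2+2+12+6=22, value 27+12+47+24=110
- track 2+track 6+track 4: duration 2+12+6=20, value 27+47+24=98
- track 2+track 5+track 4+track 10: duration 2+2+6+12=22, value 27+12+24+27=90
Best: 110 pts.

110 pts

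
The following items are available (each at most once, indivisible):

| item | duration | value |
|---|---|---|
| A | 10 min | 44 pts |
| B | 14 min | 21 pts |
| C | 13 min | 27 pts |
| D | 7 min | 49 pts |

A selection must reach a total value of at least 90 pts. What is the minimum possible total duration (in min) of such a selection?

Subsets with value ≥ 90, sorted by total duration:
- A+D: duration 17, value 93
- A+C+D: duration 30, value 120
- A+B+D: duration 31, value 114
- B+C+D: duration 34, value 97
Minimum duration: 17 min.

17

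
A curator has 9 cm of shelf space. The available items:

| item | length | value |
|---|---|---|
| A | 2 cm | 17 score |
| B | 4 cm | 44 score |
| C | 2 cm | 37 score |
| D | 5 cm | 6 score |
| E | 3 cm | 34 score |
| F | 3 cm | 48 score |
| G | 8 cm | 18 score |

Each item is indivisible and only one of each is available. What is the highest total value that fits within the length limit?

129 score

This is a 0/1 knapsack; check combinations near the capacity.
- B+C+F: length 4+2+3=9, value 44+37+48=129
- C+E+F: length 2+3+3=8, value 37+34+48=119
- B+C+E: length 4+2+3=9, value 44+37+34=115
- A+B+F: length 2+4+3=9, value 17+44+48=109
- A+C+F: length 2+2+3=7, value 17+37+48=102
Best: 129 score.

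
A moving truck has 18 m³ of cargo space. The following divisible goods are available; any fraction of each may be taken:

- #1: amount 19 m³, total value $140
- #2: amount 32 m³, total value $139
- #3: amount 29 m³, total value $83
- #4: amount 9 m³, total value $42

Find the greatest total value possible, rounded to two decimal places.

132.63

Take in order of value per unit:
- #1 (140/19 per unit): 18 of 19 → value 18×140/19 = 132.6316, running total 132.63
Total 132.63.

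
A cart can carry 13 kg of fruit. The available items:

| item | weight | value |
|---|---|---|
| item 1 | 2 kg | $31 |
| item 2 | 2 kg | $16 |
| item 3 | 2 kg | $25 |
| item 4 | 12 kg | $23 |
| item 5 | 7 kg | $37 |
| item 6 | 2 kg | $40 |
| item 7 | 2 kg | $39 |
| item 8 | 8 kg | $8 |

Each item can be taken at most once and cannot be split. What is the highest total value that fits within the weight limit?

$151

Check high-value combinations within 13 kg:
- item 1+item 2+item 3+item 6+item 7: weight 2+2+2+2+2=10, value 31+16+25+40+39=151
- item 1+item 5+item 6+item 7: weight 2+7+2+2=13, value 31+37+40+39=147
- item 3+item 5+item 6+item 7: weight 2+7+2+2=13, value 25+37+40+39=141
Best: $151.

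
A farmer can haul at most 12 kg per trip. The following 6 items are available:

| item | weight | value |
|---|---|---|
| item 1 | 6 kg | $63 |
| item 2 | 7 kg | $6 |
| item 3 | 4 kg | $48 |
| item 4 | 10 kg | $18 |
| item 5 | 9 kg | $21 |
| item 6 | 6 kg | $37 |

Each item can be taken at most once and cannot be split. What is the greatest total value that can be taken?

$111

Check high-value combinations within 12 kg:
- item 1+item 3: weight 6+4=10, value 63+48=111
- item 1+item 6: weight 6+6=12, value 63+37=100
- item 3+item 6: weight 4+6=10, value 48+37=85
- item 1: weight 6, value 63
Best: $111.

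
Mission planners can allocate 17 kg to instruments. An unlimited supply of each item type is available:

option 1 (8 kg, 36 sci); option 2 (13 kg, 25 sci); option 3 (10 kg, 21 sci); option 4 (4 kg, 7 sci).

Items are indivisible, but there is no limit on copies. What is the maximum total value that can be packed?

Best value-per-unit is option 1 at 36/8, and filling with it alone uses mass 2×8=16. No mix of the others beats 2×36 = 72.

72 sci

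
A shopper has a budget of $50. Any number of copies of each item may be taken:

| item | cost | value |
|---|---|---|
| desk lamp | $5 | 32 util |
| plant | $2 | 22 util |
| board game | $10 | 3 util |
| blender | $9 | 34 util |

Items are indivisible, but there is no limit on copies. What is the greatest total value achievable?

550 util

Best value-per-unit is plant at 22/2, and filling with it alone uses cost 25×2=50. No mix of the others beats 25×22 = 550.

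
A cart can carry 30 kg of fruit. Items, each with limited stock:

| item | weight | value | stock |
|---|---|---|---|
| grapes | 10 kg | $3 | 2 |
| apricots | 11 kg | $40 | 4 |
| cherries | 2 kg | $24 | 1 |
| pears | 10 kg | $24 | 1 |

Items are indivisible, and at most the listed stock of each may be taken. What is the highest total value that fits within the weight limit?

$104

Top feasible selections:
- 2×apricots + 1×cherries: weight 24, value 104
- 1×apricots + 1×cherries + 1×pears: weight 23, value 88
- 2×apricots: weight 22, value 80
- 1×grapes + 1×apricots + 1×cherries: weight 23, value 67
Best: $104.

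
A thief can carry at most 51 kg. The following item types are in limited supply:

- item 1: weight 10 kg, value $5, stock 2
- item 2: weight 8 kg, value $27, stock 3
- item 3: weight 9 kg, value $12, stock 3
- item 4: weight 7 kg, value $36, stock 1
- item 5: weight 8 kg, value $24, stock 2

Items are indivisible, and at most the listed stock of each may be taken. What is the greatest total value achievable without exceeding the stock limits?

$165

Best selections within weight 51 and stock limits:
- 3×item 2 + 1×item 4 + 2×item 5: weight 47, value 165
- 3×item 2 + 1×item 3 + 1×item 4 + 1×item 5: weight 48, value 153
Best: $165.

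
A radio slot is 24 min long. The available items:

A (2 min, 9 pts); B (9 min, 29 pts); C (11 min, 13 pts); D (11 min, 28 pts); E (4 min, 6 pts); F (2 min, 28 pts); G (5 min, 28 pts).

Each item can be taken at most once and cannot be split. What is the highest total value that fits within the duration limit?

Check high-value combinations within 24 min:
- A+B+E+F+G: duration 2+9+4+2+5=22, value 9+29+6+28+28=100
- A+D+E+F+G: duration 2+11+4+2+5=24, value 9+28+6+28+28=99
- A+B+F+G: duration 2+9+2+5=18, value 9+29+28+28=94
- A+B+D+F: duration 2+9+11+2=24, value 9+29+28+28=94
- A+D+F+G: duration 2+11+2+5=20, value 9+28+28+28=93
Best: 100 pts.

100 pts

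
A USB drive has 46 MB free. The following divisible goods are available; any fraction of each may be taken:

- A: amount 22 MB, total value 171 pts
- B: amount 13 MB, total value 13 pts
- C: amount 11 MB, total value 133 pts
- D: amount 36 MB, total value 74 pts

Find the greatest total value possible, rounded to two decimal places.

Take in order of value per unit:
- C (133/11 per unit): all 11 → value 133, running total 133.00
- A (171/22 per unit): all 22 → value 171, running total 304.00
- D (74/36 per unit): 13 of 36 → value 13×74/36 = 26.7222, running total 330.72
Total 330.72.

330.72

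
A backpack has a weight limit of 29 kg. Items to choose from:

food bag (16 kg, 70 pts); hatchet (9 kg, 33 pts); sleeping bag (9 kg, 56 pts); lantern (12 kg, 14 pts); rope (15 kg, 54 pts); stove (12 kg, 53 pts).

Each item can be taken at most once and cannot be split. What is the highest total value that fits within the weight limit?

Check high-value combinations within 29 kg:
- food bag+sleeping bag: weight 16+9=25, value 70+56=126
- food bag+stove: weight 16+12=28, value 70+53=123
- sleeping bag+rope: weight 9+15=24, value 56+54=110
- sleeping bag+stove: weight 9+12=21, value 56+53=109
- rope+stove: weight 15+12=27, value 54+53=107
Best: 126 pts.

126 pts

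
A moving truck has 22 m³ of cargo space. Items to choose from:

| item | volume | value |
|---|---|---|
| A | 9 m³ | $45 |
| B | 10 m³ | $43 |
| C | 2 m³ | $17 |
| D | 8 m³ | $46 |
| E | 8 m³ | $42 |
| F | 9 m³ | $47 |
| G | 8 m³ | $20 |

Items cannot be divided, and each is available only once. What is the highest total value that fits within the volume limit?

$110

This is a 0/1 knapsack; check combinations near the capacity.
- C+D+F: volume 2+8+9=19, value 17+46+47=110
- A+C+F: volume 9+2+9=20, value 45+17+47=109
- A+C+D: volume 9+2+8=19, value 45+17+46=108
Best: $110.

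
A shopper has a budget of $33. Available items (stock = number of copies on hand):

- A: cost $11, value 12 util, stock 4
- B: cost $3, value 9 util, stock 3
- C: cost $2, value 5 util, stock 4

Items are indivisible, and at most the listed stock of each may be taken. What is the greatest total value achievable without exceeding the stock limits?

59 util

Top feasible selections:
- 1×A + 3×B + 4×C: cost 28, value 59
- 2×A + 3×B + 1×C: cost 33, value 56
Best: 59 util.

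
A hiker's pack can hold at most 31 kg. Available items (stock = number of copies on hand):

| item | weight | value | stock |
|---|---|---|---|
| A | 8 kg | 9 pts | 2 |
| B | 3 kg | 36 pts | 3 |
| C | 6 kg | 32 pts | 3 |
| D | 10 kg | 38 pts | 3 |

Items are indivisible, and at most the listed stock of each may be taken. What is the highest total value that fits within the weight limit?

Best selections within weight 31 and stock limits:
- 3×B + 2×C + 1×D: weight 31, value 210
- 3×B + 3×C: weight 27, value 204
- 3×B + 2×D: weight 29, value 184
Best: 210 pts.

210 pts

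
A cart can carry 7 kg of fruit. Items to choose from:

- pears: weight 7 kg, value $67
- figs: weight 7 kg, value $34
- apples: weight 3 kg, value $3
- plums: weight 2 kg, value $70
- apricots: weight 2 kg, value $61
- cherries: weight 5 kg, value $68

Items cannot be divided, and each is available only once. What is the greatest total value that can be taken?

Check high-value combinations within 7 kg:
- plums+cherries: weight 2+5=7, value 70+68=138
- apples+plums+apricots: weight 3+2+2=7, value 3+70+61=134
- plums+apricots: weight 2+2=4, value 70+61=131
- apricots+cherries: weight 2+5=7, value 61+68=129
Best: $138.

$138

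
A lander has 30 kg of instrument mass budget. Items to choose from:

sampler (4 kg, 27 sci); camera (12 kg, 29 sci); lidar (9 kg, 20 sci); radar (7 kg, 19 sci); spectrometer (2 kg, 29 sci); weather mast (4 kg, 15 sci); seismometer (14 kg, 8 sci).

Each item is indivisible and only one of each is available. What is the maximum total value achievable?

Check high-value combinations within 30 kg:
- sampler+camera+radar+spectrometer+weather mast: mass 4+12+7+2+4=29, value 27+29+19+29+15=119
- sampler+lidar+radar+spectrometer+weather mast: mass 4+9+7+2+4=26, value 27+20+19+29+15=110
- sampler+camera+lidar+spectrometer: mass 4+12+9+2=27, value 27+29+20+29=105
- sampler+camera+radar+spectrometer: mass 4+12+7+2=25, value 27+29+19+29=104
- sampler+camera+spectrometer+weather mast: mass 4+12+2+4=22, value 27+29+29+15=100
Best: 119 sci.

119 sci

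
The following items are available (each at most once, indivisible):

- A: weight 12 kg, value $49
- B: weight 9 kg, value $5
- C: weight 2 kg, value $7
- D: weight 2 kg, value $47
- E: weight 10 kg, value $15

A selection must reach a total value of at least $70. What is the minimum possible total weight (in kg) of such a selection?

Subsets with value ≥ 70, sorted by total weight:
- A+D: weight 14, value 96
- A+C+D: weight 16, value 103
- A+B+D: weight 23, value 101
- B+C+D+E: weight 23, value 74
Minimum weight: 14 kg.

14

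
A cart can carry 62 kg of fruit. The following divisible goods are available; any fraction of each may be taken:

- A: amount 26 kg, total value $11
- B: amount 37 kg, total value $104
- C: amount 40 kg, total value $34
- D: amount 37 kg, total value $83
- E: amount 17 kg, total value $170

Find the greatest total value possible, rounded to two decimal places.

Take in order of value per unit:
- E (170/17 per unit): all 17 → value 170, running total 170.00
- B (104/37 per unit): all 37 → value 104, running total 274.00
- D (83/37 per unit): 8 of 37 → value 8×83/37 = 17.9459, running total 291.95
Total 291.95.

291.95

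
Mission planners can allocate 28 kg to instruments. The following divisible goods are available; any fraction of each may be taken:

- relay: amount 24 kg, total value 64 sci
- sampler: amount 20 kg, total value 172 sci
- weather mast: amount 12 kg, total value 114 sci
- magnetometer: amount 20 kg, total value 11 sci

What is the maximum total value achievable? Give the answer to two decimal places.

Take in order of value per unit:
- weather mast (114/12 per unit): all 12 → value 114, running total 114.00
- sampler (172/20 per unit): 16 of 20 → value 16×172/20 = 137.6000, running total 251.60
Total 251.60.

251.60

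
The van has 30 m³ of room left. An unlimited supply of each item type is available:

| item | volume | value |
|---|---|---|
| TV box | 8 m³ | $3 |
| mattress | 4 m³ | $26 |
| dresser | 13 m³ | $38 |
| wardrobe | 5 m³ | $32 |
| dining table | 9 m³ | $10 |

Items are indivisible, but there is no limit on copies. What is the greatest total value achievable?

$194

Best value-per-unit is mattress at 26/4; filling with it alone gives 7×26 = 182.
Optimal mix: 5×mattress + 2×wardrobe → volume 30, value 194.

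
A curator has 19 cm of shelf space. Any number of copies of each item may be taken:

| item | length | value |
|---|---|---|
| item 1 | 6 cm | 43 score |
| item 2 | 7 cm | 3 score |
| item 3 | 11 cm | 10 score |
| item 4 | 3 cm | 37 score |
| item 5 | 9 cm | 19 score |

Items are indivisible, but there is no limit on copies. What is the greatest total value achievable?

222 score

Best value-per-unit is item 4 at 37/3, and filling with it alone uses length 6×3=18. No mix of the others beats 6×37 = 222.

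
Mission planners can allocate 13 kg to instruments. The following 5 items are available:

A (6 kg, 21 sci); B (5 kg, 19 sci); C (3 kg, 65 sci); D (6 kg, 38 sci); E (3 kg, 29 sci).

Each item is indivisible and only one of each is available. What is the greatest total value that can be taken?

132 sci

Check high-value combinations within 13 kg:
- C+D+E: mass 3+6+3=12, value 65+38+29=132
- A+C+E: mass 6+3+3=12, value 21+65+29=115
- B+C+E: mass 5+3+3=11, value 19+65+29=113
Best: 132 sci.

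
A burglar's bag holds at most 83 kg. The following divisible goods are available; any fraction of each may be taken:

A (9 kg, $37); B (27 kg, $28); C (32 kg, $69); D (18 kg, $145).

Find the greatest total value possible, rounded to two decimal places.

275.89

Take in order of value per unit:
- D (145/18 per unit): all 18 → value 145, running total 145.00
- A (37/9 per unit): all 9 → value 37, running total 182.00
- C (69/32 per unit): all 32 → value 69, running total 251.00
- B (28/27 per unit): 24 of 27 → value 24×28/27 = 24.8889, running total 275.89
Total 275.89.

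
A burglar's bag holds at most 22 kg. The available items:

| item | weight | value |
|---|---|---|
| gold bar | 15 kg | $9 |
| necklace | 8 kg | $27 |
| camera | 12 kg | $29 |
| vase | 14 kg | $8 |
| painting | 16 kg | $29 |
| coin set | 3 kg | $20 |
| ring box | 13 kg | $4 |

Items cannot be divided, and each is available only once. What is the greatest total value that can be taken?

$56

Check high-value combinations within 22 kg:
- necklace+camera: weight 8+12=20, value 27+29=56
- camera+coin set: weight 12+3=15, value 29+20=49
- painting+coin set: weight 16+3=19, value 29+20=49
- necklace+coin set: weight 8+3=11, value 27+20=47
- necklace+vase: weight 8+14=22, value 27+8=35
Best: $56.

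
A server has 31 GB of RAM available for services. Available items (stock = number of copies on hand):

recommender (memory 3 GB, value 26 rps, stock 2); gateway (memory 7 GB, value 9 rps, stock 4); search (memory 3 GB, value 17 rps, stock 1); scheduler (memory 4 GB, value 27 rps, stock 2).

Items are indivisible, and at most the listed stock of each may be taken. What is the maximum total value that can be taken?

141 rps

Top feasible selections:
- 2×recommender + 2×gateway + 1×search + 2×scheduler: memory 31, value 141
- 2×recommender + 1×gateway + 1×search + 2×scheduler: memory 24, value 132
- 2×recommender + 2×gateway + 2×scheduler: memory 28, value 124
- 2×recommender + 1×search + 2×scheduler: memory 17, value 123
Best: 141 rps.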